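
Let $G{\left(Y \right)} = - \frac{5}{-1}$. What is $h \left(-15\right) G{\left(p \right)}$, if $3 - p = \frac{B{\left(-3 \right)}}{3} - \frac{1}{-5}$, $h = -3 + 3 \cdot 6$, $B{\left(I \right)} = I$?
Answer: $-1125$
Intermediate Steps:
$h = 15$ ($h = -3 + 18 = 15$)
$p = \frac{19}{5}$ ($p = 3 - \left(- \frac{3}{3} - \frac{1}{-5}\right) = 3 - \left(\left(-3\right) \frac{1}{3} - - \frac{1}{5}\right) = 3 - \left(-1 + \frac{1}{5}\right) = 3 - - \frac{4}{5} = 3 + \frac{4}{5} = \frac{19}{5} \approx 3.8$)
$G{\left(Y \right)} = 5$ ($G{\left(Y \right)} = \left(-5\right) \left(-1\right) = 5$)
$h \left(-15\right) G{\left(p \right)} = 15 \left(-15\right) 5 = \left(-225\right) 5 = -1125$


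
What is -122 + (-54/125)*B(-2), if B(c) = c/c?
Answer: -15304/125 ≈ -122.43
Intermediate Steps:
B(c) = 1
-122 + (-54/125)*B(-2) = -122 - 54/125*1 = -122 - 54/125 = -15304/125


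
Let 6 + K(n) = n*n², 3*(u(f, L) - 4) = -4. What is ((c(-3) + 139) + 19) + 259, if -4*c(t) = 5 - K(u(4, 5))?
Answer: 45251/108 ≈ 418.99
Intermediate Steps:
u(f, L) = 8/3 (u(f, L) = 4 + (⅓)*(-4) = 4 - 4/3 = 8/3)
K(n) = -6 + n³ (K(n) = -6 + n*n² = -6 + n³)
c(t) = 215/108 (c(t) = -(5 - (-6 + (8/3)³))/4 = -(5 - (-6 + 512/27))/4 = -(5 - 1*350/27)/4 = -(5 - 350/27)/4 = -¼*(-215/27) = 215/108)
((c(-3) + 139) + 19) + 259 = ((215/108 + 139) + 19) + 259 = (15227/108 + 19) + 259 = 17279/108 + 259 = 45251/108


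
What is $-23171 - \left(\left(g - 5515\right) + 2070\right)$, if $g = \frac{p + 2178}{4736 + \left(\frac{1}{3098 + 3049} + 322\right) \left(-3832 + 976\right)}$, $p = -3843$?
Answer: $- \frac{36978813869041}{1874622856} \approx -19726.0$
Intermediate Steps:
$g = \frac{3411585}{1874622856}$ ($g = \frac{-3843 + 2178}{4736 + \left(\frac{1}{3098 + 3049} + 322\right) \left(-3832 + 976\right)} = - \frac{1665}{4736 + \left(\frac{1}{6147} + 322\right) \left(-2856\right)} = - \frac{1665}{4736 + \frac{1979335}{6147} \left(-2856\right)} = - \frac{1665}{4736 - \frac{1884326920}{2049}} = - \frac{1665}{- \frac{1874622856}{2049}} = \left(-1665\right) \left(- \frac{2049}{1874622856}\right) = \frac{3411585}{1874622856} \approx 0.0018199$)
$-23171 - \left(\left(g - 5515\right) + 2070\right) = -23171 - \left(\left(\frac{3411585}{1874622856} - 5515\right) + 2070\right) = -23171 - \left(- \frac{10338541639255}{1874622856} + 2070\right) = -23171 - - \frac{6458072327335}{1874622856} = -23171 + \frac{6458072327335}{1874622856} = - \frac{36978813869041}{1874622856}$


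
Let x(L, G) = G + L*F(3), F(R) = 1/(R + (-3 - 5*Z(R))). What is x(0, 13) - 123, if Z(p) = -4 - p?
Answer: -110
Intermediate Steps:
F(R) = 1/(17 + 6*R) (F(R) = 1/(R + (-3 - 5*(-4 - R))) = 1/(R + (-3 + (20 + 5*R))) = 1/(R + (17 + 5*R)) = 1/(17 + 6*R))
x(L, G) = G + L/35 (x(L, G) = G + L/(17 + 6*3) = G + L/(17 + 18) = G + L/35)
x(0, 13) - 123 = (13 + (1/35)*0) - 123 = (13 + 0) - 123 = 13 - 123 = -110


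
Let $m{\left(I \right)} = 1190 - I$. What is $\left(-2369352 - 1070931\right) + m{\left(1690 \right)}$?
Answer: $-3440783$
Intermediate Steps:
$\left(-2369352 - 1070931\right) + m{\left(1690 \right)} = \left(-2369352 - 1070931\right) + \left(1190 - 1690\right) = -3440283 + \left(1190 - 1690\right) = -3440283 - 500 = -3440783$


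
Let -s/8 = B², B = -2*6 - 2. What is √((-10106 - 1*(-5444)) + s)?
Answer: I*√6230 ≈ 78.93*I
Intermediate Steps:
B = -14 (B = -12 - 2 = -14)
s = -1568 (s = -8*(-14)² = -8*196 = -1568)
√((-10106 - 1*(-5444)) + s) = √((-10106 - 1*(-5444)) - 1568) = √((-10106 + 5444) - 1568) = √(-4662 - 1568) = √(-6230) = I*√6230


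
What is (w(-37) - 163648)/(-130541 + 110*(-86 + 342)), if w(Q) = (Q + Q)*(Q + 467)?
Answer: 65156/34127 ≈ 1.9092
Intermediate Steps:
w(Q) = 2*Q*(467 + Q) (w(Q) = (2*Q)*(467 + Q) = 2*Q*(467 + Q))
(w(-37) - 163648)/(-130541 + 110*(-86 + 342)) = (2*(-37)*(467 - 37) - 163648)/(-130541 + 110*(-86 + 342)) = (2*(-37)*430 - 163648)/(-130541 + 110*256) = (-31820 - 163648)/(-130541 + 28160) = -195468/(-102381) = -195468*(-1/102381) = 65156/34127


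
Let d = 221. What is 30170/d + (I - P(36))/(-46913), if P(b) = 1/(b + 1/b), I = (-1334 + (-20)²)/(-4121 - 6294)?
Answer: 19119113989951332/140050521466115 ≈ 136.52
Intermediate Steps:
I = 934/10415 (I = (-1334 + 400)/(-10415) = -934*(-1/10415) = 934/10415 ≈ 0.089678)
30170/d + (I - P(36))/(-46913) = 30170/221 + (934/10415 - 36/(1 + 36²))/(-46913) = 30170*(1/221) + (934/10415 - 36/(1 + 1296))*(-1/46913) = 30170/221 + (934/10415 - 36/1297)*(-1/46913) = 30170/221 + (836458/13508255)*(-1/46913) = 30170/221 - 836458/633712766815 = 19119113989951332/140050521466115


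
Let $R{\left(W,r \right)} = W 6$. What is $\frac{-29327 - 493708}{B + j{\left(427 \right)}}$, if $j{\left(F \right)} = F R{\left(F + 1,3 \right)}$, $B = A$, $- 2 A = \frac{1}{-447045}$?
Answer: $- \frac{467640363150}{980401872241} \approx -0.47699$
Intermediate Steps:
$A = \frac{1}{894090}$ ($A = - \frac{1}{2 \left(-447045\right)} = \left(- \frac{1}{2}\right) \left(- \frac{1}{447045}\right) = \frac{1}{894090} \approx 1.1185 \cdot 10^{-6}$)
$R{\left(W,r \right)} = 6 W$
$B = \frac{1}{894090} \approx 1.1185 \cdot 10^{-6}$
$j{\left(F \right)} = F \left(6 + 6 F\right)$ ($j{\left(F \right)} = F 6 \left(F + 1\right) = F 6 \left(1 + F\right) = F \left(6 + 6 F\right)$)
$\frac{-29327 - 493708}{B + j{\left(427 \right)}} = \frac{-29327 - 493708}{\frac{1}{894090} + 6 \cdot 427 \left(1 + 427\right)} = - \frac{523035}{\frac{1}{894090} + 6 \cdot 427 \cdot 428} = - \frac{523035}{\frac{1}{894090} + 1096536} = - \frac{523035}{\frac{980401872241}{894090}} = \left(-523035\right) \frac{894090}{980401872241} = - \frac{467640363150}{980401872241}$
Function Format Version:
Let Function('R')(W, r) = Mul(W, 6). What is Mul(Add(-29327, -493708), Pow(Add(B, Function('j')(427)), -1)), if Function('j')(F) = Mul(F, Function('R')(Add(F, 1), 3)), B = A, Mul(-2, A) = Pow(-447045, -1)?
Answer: Rational(-467640363150, 980401872241) ≈ -0.47699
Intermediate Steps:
A = Rational(1, 894090) (A = Mul(Rational(-1, 2), Pow(-447045, -1)) = Mul(Rational(-1, 2), Rational(-1, 447045)) = Rational(1, 894090) ≈ 1.1185e-6)
Function('R')(W, r) = Mul(6, W)
B = Rational(1, 894090) ≈ 1.1185e-6
Function('j')(F) = Mul(F, Add(6, Mul(6, F))) (Function('j')(F) = Mul(F, Mul(6, Add(F, 1))) = Mul(F, Mul(6, Add(1, F))) = Mul(F, Add(6, Mul(6, F))))
Mul(Add(-29327, -493708), Pow(Add(B, Function('j')(427)), -1)) = Mul(Add(-29327, -493708), Pow(Add(Rational(1, 894090), Mul(6, 427, Add(1, 427))), -1)) = Mul(-523035, Pow(Add(Rational(1, 894090), Mul(6, 427, 428)), -1)) = Mul(-523035, Pow(Add(Rational(1, 894090), 1096536), -1)) = Mul(-523035, Pow(Rational(980401872241, 894090), -1)) = Mul(-523035, Rational(894090, 980401872241)) = Rational(-467640363150, 980401872241)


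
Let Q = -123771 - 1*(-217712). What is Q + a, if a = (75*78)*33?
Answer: 286991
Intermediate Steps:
Q = 93941 (Q = -123771 + 217712 = 93941)
a = 193050 (a = 5850*33 = 193050)
Q + a = 93941 + 193050 = 286991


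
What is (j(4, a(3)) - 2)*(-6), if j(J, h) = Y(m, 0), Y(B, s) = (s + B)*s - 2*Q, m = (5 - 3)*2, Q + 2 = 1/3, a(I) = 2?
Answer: -8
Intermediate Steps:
Q = -5/3 (Q = -2 + 1/3 = -2 + ⅓ = -5/3 ≈ -1.6667)
m = 4 (m = 2*2 = 4)
Y(B, s) = 10/3 + s*(B + s) (Y(B, s) = (s + B)*s - 2*(-5/3) = (B + s)*s + 10/3 = s*(B + s) + 10/3 = 10/3 + s*(B + s))
j(J, h) = 10/3 (j(J, h) = 10/3 + 0² + 4*0 = 10/3 + 0 + 0 = 10/3)
(j(4, a(3)) - 2)*(-6) = (10/3 - 2)*(-6) = (4/3)*(-6) = -8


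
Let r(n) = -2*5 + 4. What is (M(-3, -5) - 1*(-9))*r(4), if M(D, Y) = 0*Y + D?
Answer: -36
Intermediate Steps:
M(D, Y) = D (M(D, Y) = 0 + D = D)
r(n) = -6 (r(n) = -10 + 4 = -6)
(M(-3, -5) - 1*(-9))*r(4) = (-3 - 1*(-9))*(-6) = (-3 + 9)*(-6) = 6*(-6) = -36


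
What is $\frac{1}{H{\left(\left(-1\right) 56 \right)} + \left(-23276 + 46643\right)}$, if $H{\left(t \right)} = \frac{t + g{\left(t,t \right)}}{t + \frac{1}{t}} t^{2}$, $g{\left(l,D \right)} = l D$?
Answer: $- \frac{3137}{467595001} \approx -6.7088 \cdot 10^{-6}$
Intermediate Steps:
$g{\left(l,D \right)} = D l$
$H{\left(t \right)} = \frac{t^{2} \left(t + t^{2}\right)}{t + \frac{1}{t}}$ ($H{\left(t \right)} = \frac{t + t t}{t + \frac{1}{t}} t^{2} = \frac{t + t^{2}}{t + \frac{1}{t}} t^{2} = \frac{t^{2} \left(t + t^{2}\right)}{t + \frac{1}{t}}$)
$\frac{1}{H{\left(\left(-1\right) 56 \right)} + \left(-23276 + 46643\right)} = \frac{1}{\frac{\left(\left(-1\right) 56\right)^{4} \left(1 - 56\right)}{1 + \left(\left(-1\right) 56\right)^{2}} + \left(-23276 + 46643\right)} = \frac{1}{\frac{\left(-56\right)^{4} \left(1 - 56\right)}{1 + \left(-56\right)^{2}} + 23367} = \frac{1}{9834496 \frac{1}{1 + 3136} \left(-55\right) + 23367} = \frac{1}{9834496 \cdot \frac{1}{3137} \left(-55\right) + 23367} = \frac{1}{- \frac{540897280}{3137} + 23367} = \frac{1}{- \frac{467595001}{3137}} = - \frac{3137}{467595001}$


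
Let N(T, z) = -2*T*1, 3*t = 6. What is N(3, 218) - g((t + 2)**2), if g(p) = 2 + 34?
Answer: -42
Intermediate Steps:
t = 2 (t = (1/3)*6 = 2)
N(T, z) = -2*T
g(p) = 36
N(3, 218) - g((t + 2)**2) = -2*3 - 1*36 = -6 - 36 = -42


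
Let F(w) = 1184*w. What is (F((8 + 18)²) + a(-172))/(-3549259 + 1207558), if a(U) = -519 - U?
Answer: -88893/260189 ≈ -0.34165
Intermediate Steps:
(F((8 + 18)²) + a(-172))/(-3549259 + 1207558) = (1184*(8 + 18)² + (-519 - 1*(-172)))/(-3549259 + 1207558) = (1184*26² + (-519 + 172))/(-2341701) = (1184*676 - 347)*(-1/2341701) = (800384 - 347)*(-1/2341701) = 800037*(-1/2341701) = -88893/260189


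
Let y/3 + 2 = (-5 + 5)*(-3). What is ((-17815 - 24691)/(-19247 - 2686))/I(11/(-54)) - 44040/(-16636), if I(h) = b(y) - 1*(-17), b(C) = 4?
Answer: 5247911384/1915606287 ≈ 2.7396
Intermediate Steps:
y = -6 (y = -6 + 3*((-5 + 5)*(-3)) = -6 + 3*(0*(-3)) = -6 + 3*0 = -6 + 0 = -6)
I(h) = 21 (I(h) = 4 - 1*(-17) = 4 + 17 = 21)
((-17815 - 24691)/(-19247 - 2686))/I(11/(-54)) - 44040/(-16636) = ((-17815 - 24691)/(-19247 - 2686))/21 - 44040/(-16636) = -42506/(-21933)*(1/21) - 44040*(-1/16636) = -42506*(-1/21933)*(1/21) + 11010/4159 = (42506/21933)*(1/21) + 11010/4159 = 42506/460593 + 11010/4159 = 5247911384/1915606287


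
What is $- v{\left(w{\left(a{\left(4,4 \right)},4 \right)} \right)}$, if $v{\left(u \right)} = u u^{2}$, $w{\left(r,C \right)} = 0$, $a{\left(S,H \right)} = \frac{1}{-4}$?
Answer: $0$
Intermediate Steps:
$a{\left(S,H \right)} = - \frac{1}{4}$
$v{\left(u \right)} = u^{3}$
$- v{\left(w{\left(a{\left(4,4 \right)},4 \right)} \right)} = - 0^{3} = \left(-1\right) 0 = 0$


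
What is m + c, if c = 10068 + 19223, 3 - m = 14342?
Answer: 14952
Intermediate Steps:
m = -14339 (m = 3 - 1*14342 = 3 - 14342 = -14339)
c = 29291
m + c = -14339 + 29291 = 14952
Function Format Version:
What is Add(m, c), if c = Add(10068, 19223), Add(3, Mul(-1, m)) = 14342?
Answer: 14952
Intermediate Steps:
m = -14339 (m = Add(3, Mul(-1, 14342)) = Add(3, -14342) = -14339)
c = 29291
Add(m, c) = Add(-14339, 29291) = 14952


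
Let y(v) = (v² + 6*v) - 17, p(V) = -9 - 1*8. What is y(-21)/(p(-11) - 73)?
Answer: -149/45 ≈ -3.3111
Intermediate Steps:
p(V) = -17 (p(V) = -9 - 8 = -17)
y(v) = -17 + v² + 6*v
y(-21)/(p(-11) - 73) = (-17 + (-21)² + 6*(-21))/(-17 - 73) = (-17 + 441 - 126)/(-90) = 298*(-1/90) = -149/45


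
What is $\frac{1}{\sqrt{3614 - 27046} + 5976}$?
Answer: $\frac{747}{4467001} - \frac{i \sqrt{5858}}{17868004} \approx 0.00016723 - 4.2835 \cdot 10^{-6} i$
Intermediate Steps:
$\frac{1}{\sqrt{3614 - 27046} + 5976} = \frac{1}{\sqrt{-23432} + 5976} = \frac{1}{2 i \sqrt{5858} + 5976} = \frac{1}{5976 + 2 i \sqrt{5858}}$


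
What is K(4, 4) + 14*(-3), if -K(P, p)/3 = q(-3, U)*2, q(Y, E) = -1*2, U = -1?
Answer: -30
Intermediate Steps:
q(Y, E) = -2
K(P, p) = 12 (K(P, p) = -(-6)*2 = -3*(-4) = 12)
K(4, 4) + 14*(-3) = 12 + 14*(-3) = 12 - 42 = -30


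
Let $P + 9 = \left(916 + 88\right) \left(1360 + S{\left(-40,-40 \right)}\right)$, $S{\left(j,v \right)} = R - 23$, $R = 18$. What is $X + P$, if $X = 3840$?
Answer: $1364251$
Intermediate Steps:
$S{\left(j,v \right)} = -5$ ($S{\left(j,v \right)} = 18 - 23 = -5$)
$P = 1360411$ ($P = -9 + \left(916 + 88\right) \left(1360 - 5\right) = -9 + 1004 \cdot 1355 = -9 + 1360420 = 1360411$)
$X + P = 3840 + 1360411 = 1364251$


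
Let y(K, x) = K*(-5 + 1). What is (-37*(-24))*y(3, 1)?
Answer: -10656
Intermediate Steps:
y(K, x) = -4*K (y(K, x) = K*(-4) = -4*K)
(-37*(-24))*y(3, 1) = (-37*(-24))*(-4*3) = 888*(-12) = -10656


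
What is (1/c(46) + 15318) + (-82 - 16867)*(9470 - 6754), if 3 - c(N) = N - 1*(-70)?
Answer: -5200052759/113 ≈ -4.6018e+7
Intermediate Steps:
c(N) = -67 - N (c(N) = 3 - (N - 1*(-70)) = 3 - (N + 70) = 3 - (70 + N) = 3 + (-70 - N) = -67 - N)
(1/c(46) + 15318) + (-82 - 16867)*(9470 - 6754) = (1/(-67 - 1*46) + 15318) + (-82 - 16867)*(9470 - 6754) = (1/(-67 - 46) + 15318) - 16949*2716 = (1/(-113) + 15318) - 46033484 = (-1/113 + 15318) - 46033484 = 1730933/113 - 46033484 = -5200052759/113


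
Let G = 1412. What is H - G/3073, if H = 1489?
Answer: 4574285/3073 ≈ 1488.5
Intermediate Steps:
H - G/3073 = 1489 - 1412/3073 = 4574285/3073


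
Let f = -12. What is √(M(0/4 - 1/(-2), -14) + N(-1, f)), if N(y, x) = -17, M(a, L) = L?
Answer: I*√31 ≈ 5.5678*I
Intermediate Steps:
√(M(0/4 - 1/(-2), -14) + N(-1, f)) = √(-14 - 17) = √(-31) = I*√31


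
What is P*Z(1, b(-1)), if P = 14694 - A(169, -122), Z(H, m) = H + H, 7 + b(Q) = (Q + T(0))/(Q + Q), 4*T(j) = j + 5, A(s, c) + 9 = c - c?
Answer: 29406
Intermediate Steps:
A(s, c) = -9 (A(s, c) = -9 + (c - c) = -9 + 0 = -9)
T(j) = 5/4 + j/4 (T(j) = (j + 5)/4 = (5 + j)/4 = 5/4 + j/4)
b(Q) = -7 + (5/4 + Q)/(2*Q) (b(Q) = -7 + (Q + (5/4 + (¼)*0))/(Q + Q) = -7 + (Q + (5/4 + 0))/((2*Q)) = -7 + (Q + 5/4)*(1/(2*Q)) = -7 + (5/4 + Q)*(1/(2*Q)) = -7 + (5/4 + Q)/(2*Q))
Z(H, m) = 2*H
P = 14703 (P = 14694 - 1*(-9) = 14694 + 9 = 14703)
P*Z(1, b(-1)) = 14703*(2*1) = 14703*2 = 29406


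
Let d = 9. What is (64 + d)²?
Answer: 5329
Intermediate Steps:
(64 + d)² = (64 + 9)² = 73² = 5329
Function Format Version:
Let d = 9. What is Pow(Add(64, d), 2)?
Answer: 5329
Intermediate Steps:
Pow(Add(64, d), 2) = Pow(Add(64, 9), 2) = Pow(73, 2) = 5329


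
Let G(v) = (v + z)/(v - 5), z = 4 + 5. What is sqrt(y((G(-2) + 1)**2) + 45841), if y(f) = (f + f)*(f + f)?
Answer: sqrt(45841) ≈ 214.10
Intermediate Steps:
z = 9
G(v) = (9 + v)/(-5 + v) (G(v) = (v + 9)/(v - 5) = (9 + v)/(-5 + v))
y(f) = 4*f**2 (y(f) = (2*f)*(2*f) = 4*f**2)
sqrt(y((G(-2) + 1)**2) + 45841) = sqrt(4*(((9 - 2)/(-5 - 2) + 1)**2)**2 + 45841) = sqrt(4*((7/(-7) + 1)**2)**2 + 45841) = sqrt(4*((-1/7*7 + 1)**2)**2 + 45841) = sqrt(4*((-1 + 1)**2)**2 + 45841) = sqrt(4*(0**2)**2 + 45841) = sqrt(4*0**2 + 45841) = sqrt(4*0 + 45841) = sqrt(0 + 45841) = sqrt(45841)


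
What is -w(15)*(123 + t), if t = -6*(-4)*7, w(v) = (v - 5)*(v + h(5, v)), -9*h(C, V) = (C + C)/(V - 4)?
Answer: -1430750/33 ≈ -43356.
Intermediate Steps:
h(C, V) = -2*C/(9*(-4 + V)) (h(C, V) = -(C + C)/(9*(V - 4)) = -2*C/(9*(-4 + V)))
w(v) = (-5 + v)*(v - 10/(-36 + 9*v)) (w(v) = (v - 5)*(v - 2*5/(-36 + 9*v)) = (-5 + v)*(v - 10/(-36 + 9*v)))
t = 168 (t = 24*7 = 168)
-w(15)*(123 + t) = -(50 - 10*15 + 9*15*(-5 + 15)*(-4 + 15))/(9*(-4 + 15))*(123 + 168) = -(1/9)*(50 - 150 + 9*15*10*11)/11*291 = -(1/9)*(1/11)*(50 - 150 + 14850)*291 = -(1/9)*(1/11)*14750*291 = -14750*291/99 = -1*1430750/33 = -1430750/33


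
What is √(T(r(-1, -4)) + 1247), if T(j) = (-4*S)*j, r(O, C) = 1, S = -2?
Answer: √1255 ≈ 35.426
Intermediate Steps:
T(j) = 8*j (T(j) = (-4*(-2))*j = 8*j)
√(T(r(-1, -4)) + 1247) = √(8*1 + 1247) = √(8 + 1247) = √1255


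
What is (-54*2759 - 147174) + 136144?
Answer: -160016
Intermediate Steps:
(-54*2759 - 147174) + 136144 = (-148986 - 147174) + 136144 = -296160 + 136144 = -160016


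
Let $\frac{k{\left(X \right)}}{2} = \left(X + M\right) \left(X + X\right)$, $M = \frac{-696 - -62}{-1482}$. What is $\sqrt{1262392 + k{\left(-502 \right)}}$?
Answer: $\frac{4 \sqrt{77885388867}}{741} \approx 1506.5$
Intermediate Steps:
$M = \frac{317}{741}$ ($M = \left(-696 + 62\right) \left(- \frac{1}{1482}\right) = \left(-634\right) \left(- \frac{1}{1482}\right) = \frac{317}{741} \approx 0.4278$)
$k{\left(X \right)} = 4 X \left(\frac{317}{741} + X\right)$ ($k{\left(X \right)} = 2 \left(X + \frac{317}{741}\right) \left(X + X\right) = 2 \left(\frac{317}{741} + X\right) 2 X = 2 \cdot 2 X \left(\frac{317}{741} + X\right) = 4 X \left(\frac{317}{741} + X\right)$)
$\sqrt{1262392 + k{\left(-502 \right)}} = \sqrt{1262392 + \frac{4}{741} \left(-502\right) \left(317 + 741 \left(-502\right)\right)} = \sqrt{1262392 + \frac{4}{741} \left(-502\right) \left(317 - 371982\right)} = \sqrt{1262392 + \frac{4}{741} \left(-502\right) \left(-371665\right)} = \sqrt{1262392 + \frac{746303320}{741}} = \sqrt{\frac{1681735792}{741}} = \frac{4 \sqrt{77885388867}}{741}$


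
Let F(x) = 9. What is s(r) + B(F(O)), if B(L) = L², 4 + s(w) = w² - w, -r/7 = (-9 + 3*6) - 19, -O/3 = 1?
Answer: 4907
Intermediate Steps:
O = -3 (O = -3*1 = -3)
r = 70 (r = -7*((-9 + 3*6) - 19) = -7*((-9 + 18) - 19) = -7*(9 - 19) = -7*(-10) = 70)
s(w) = -4 + w² - w (s(w) = -4 + (w² - w) = -4 + w² - w)
s(r) + B(F(O)) = (-4 + 70² - 1*70) + 9² = (-4 + 4900 - 70) + 81 = 4826 + 81 = 4907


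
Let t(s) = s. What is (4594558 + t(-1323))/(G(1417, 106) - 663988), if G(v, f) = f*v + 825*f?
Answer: -4593235/426336 ≈ -10.774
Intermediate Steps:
G(v, f) = 825*f + f*v
(4594558 + t(-1323))/(G(1417, 106) - 663988) = (4594558 - 1323)/(106*(825 + 1417) - 663988) = 4593235/(106*2242 - 663988) = 4593235/(237652 - 663988) = 4593235/(-426336) = 4593235*(-1/426336) = -4593235/426336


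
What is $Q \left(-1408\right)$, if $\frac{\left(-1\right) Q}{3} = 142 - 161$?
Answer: $-80256$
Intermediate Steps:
$Q = 57$ ($Q = - 3 \left(142 - 161\right) = \left(-3\right) \left(-19\right) = 57$)
$Q \left(-1408\right) = 57 \left(-1408\right) = -80256$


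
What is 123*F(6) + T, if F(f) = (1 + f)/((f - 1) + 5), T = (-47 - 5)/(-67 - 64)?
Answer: 113311/1310 ≈ 86.497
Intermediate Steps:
T = 52/131 (T = -52/(-131) = -52*(-1/131) = 52/131 ≈ 0.39695)
F(f) = (1 + f)/(4 + f) (F(f) = (1 + f)/((-1 + f) + 5) = (1 + f)/(4 + f))
123*F(6) + T = 123*((1 + 6)/(4 + 6)) + 52/131 = 123*(7/10) + 52/131 = 861/10 + 52/131 = 113311/1310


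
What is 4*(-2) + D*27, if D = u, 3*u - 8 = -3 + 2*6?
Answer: 145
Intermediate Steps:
u = 17/3 (u = 8/3 + (-3 + 2*6)/3 = 8/3 + (-3 + 12)/3 = 8/3 + (⅓)*9 = 8/3 + 3 = 17/3 ≈ 5.6667)
D = 17/3 ≈ 5.6667
4*(-2) + D*27 = 4*(-2) + (17/3)*27 = -8 + 153 = 145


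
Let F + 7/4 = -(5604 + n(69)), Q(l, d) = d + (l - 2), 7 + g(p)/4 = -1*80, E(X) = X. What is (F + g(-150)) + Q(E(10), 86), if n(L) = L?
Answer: -23715/4 ≈ -5928.8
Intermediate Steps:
g(p) = -348 (g(p) = -28 + 4*(-1*80) = -28 + 4*(-80) = -28 - 320 = -348)
Q(l, d) = -2 + d + l (Q(l, d) = d + (-2 + l) = -2 + d + l)
F = -22699/4 (F = -7/4 - (5604 + 69) = -7/4 - 1*5673 = -7/4 - 5673 = -22699/4 ≈ -5674.8)
(F + g(-150)) + Q(E(10), 86) = (-22699/4 - 348) + (-2 + 86 + 10) = -24091/4 + 94 = -23715/4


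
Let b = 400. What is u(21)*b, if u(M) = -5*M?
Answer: -42000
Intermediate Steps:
u(21)*b = -5*21*400 = -105*400 = -42000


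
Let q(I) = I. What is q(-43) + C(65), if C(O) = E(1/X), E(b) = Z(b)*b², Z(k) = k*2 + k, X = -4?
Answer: -2755/64 ≈ -43.047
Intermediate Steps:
Z(k) = 3*k (Z(k) = 2*k + k = 3*k)
E(b) = 3*b³ (E(b) = (3*b)*b² = 3*b³)
C(O) = -3/64 (C(O) = 3*(1/(-4))³ = 3*(-¼)³ = 3*(-1/64) = -3/64)
q(-43) + C(65) = -43 - 3/64 = -2755/64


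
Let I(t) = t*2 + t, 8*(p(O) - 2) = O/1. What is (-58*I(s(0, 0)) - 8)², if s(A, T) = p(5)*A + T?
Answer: 64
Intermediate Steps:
p(O) = 2 + O/8 (p(O) = 2 + (O/1)/8 = 2 + (O*1)/8 = 2 + O/8)
s(A, T) = T + 21*A/8 (s(A, T) = (2 + (⅛)*5)*A + T = (2 + 5/8)*A + T = 21*A/8 + T = T + 21*A/8)
I(t) = 3*t (I(t) = 2*t + t = 3*t)
(-58*I(s(0, 0)) - 8)² = (-174*(0 + (21/8)*0) - 8)² = (-174*(0 + 0) - 8)² = (-174*0 - 8)² = (-58*0 - 8)² = (0 - 8)² = (-8)² = 64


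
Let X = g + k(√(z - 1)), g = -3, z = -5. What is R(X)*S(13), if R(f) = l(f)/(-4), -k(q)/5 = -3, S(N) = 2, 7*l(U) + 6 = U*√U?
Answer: 3/7 - 12*√3/7 ≈ -2.5407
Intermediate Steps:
l(U) = -6/7 + U^(3/2)/7 (l(U) = -6/7 + (U*√U)/7 = -6/7 + U^(3/2)/7)
k(q) = 15 (k(q) = -5*(-3) = 15)
X = 12 (X = -3 + 15 = 12)
R(f) = 3/14 - f^(3/2)/28 (R(f) = (-6/7 + f^(3/2)/7)/(-4) = (-6/7 + f^(3/2)/7)*(-¼) = 3/14 - f^(3/2)/28)
R(X)*S(13) = (3/14 - 6*√3/7)*2 = 3/7 - 12*√3/7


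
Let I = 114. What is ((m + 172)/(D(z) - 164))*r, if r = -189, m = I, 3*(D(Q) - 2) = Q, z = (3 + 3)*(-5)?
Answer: 27027/86 ≈ 314.27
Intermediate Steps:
z = -30 (z = 6*(-5) = -30)
D(Q) = 2 + Q/3
m = 114
((m + 172)/(D(z) - 164))*r = ((114 + 172)/((2 + (⅓)*(-30)) - 164))*(-189) = (286/((2 - 10) - 164))*(-189) = (286/(-8 - 164))*(-189) = (286/(-172))*(-189) = (286*(-1/172))*(-189) = -143/86*(-189) = 27027/86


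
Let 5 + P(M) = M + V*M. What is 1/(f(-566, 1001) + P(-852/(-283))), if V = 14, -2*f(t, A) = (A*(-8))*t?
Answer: -283/641341347 ≈ -4.4126e-7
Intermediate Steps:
f(t, A) = 4*A*t (f(t, A) = -A*(-8)*t/2 = -(-8*A)*t/2 = -(-4)*A*t = 4*A*t)
P(M) = -5 + 15*M (P(M) = -5 + (M + 14*M) = -5 + 15*M)
1/(f(-566, 1001) + P(-852/(-283))) = 1/(4*1001*(-566) + (-5 + 15*(-852/(-283)))) = 1/(-2266264 + (-5 + 15*(-852*(-1/283)))) = 1/(-2266264 + (-5 + 15*(852/283))) = 1/(-2266264 + (-5 + 12780/283)) = 1/(-2266264 + 11365/283) = 1/(-641341347/283) = -283/641341347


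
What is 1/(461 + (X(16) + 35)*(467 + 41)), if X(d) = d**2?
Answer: 1/148289 ≈ 6.7436e-6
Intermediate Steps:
1/(461 + (X(16) + 35)*(467 + 41)) = 1/(461 + (16**2 + 35)*(467 + 41)) = 1/(461 + (256 + 35)*508) = 1/(461 + 291*508) = 1/(461 + 147828) = 1/148289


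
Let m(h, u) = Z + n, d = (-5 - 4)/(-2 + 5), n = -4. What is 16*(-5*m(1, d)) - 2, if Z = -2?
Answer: 478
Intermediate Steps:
d = -3 (d = -9/3 = -9*⅓ = -3)
m(h, u) = -6 (m(h, u) = -2 - 4 = -6)
16*(-5*m(1, d)) - 2 = 16*(-5*(-6)) - 2 = 16*30 - 2 = 480 - 2 = 478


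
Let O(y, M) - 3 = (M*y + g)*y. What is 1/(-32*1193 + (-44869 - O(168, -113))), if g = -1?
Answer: 1/3106432 ≈ 3.2191e-7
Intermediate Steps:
O(y, M) = 3 + y*(-1 + M*y) (O(y, M) = 3 + (M*y - 1)*y = 3 + (-1 + M*y)*y = 3 + y*(-1 + M*y))
1/(-32*1193 + (-44869 - O(168, -113))) = 1/(-32*1193 + (-44869 - (3 - 1*168 - 113*168**2))) = 1/(-38176 + (-44869 - (3 - 168 - 113*28224))) = 1/(-38176 + (-44869 - (3 - 168 - 3189312))) = 1/(-38176 + (-44869 - 1*(-3189477))) = 1/(-38176 + (-44869 + 3189477)) = 1/(-38176 + 3144608) = 1/3106432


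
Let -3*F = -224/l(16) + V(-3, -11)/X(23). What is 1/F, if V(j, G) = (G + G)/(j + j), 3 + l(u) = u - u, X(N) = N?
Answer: -69/1721 ≈ -0.040093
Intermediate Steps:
l(u) = -3 (l(u) = -3 + (u - u) = -3 + 0 = -3)
V(j, G) = G/j (V(j, G) = (2*G)/((2*j)) = (2*G)*(1/(2*j)) = G/j)
F = -1721/69 (F = -(-224/(-3) - 11/(-3)/23)/3 = -(-224*(-⅓) - 11*(-⅓)*(1/23))/3 = -(224/3 + (11/3)*(1/23))/3 = -(224/3 + 11/69)/3 = -⅓*1721/23 = -1721/69 ≈ -24.942)
1/F = 1/(-1721/69) = -69/1721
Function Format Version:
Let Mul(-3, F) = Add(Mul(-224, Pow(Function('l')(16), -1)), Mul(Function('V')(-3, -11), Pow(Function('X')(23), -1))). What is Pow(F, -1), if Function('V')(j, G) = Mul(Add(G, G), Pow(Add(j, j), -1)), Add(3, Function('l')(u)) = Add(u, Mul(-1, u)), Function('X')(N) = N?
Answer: Rational(-69, 1721) ≈ -0.040093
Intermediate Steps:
Function('l')(u) = -3 (Function('l')(u) = Add(-3, Add(u, Mul(-1, u))) = Add(-3, 0) = -3)
Function('V')(j, G) = Mul(G, Pow(j, -1)) (Function('V')(j, G) = Mul(Mul(2, G), Pow(Mul(2, j), -1)) = Mul(Mul(2, G), Mul(Rational(1, 2), Pow(j, -1))) = Mul(G, Pow(j, -1)))
F = Rational(-1721, 69) (F = Mul(Rational(-1, 3), Add(Mul(-224, Pow(-3, -1)), Mul(Mul(-11, Pow(-3, -1)), Pow(23, -1)))) = Mul(Rational(-1, 3), Add(Mul(-224, Rational(-1, 3)), Mul(Mul(-11, Rational(-1, 3)), Rational(1, 23)))) = Mul(Rational(-1, 3), Add(Rational(224, 3), Mul(Rational(11, 3), Rational(1, 23)))) = Mul(Rational(-1, 3), Add(Rational(224, 3), Rational(11, 69))) = Mul(Rational(-1, 3), Rational(1721, 23)) = Rational(-1721, 69) ≈ -24.942)
Pow(F, -1) = Pow(Rational(-1721, 69), -1) = Rational(-69, 1721)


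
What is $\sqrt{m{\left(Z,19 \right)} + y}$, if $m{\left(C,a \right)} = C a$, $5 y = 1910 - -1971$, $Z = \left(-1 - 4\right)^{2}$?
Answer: $\frac{4 \sqrt{1955}}{5} \approx 35.372$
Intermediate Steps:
$Z = 25$ ($Z = \left(-5\right)^{2} = 25$)
$y = \frac{3881}{5}$ ($y = \frac{1910 - -1971}{5} = \frac{1910 + 1971}{5} = \frac{1}{5} \cdot 3881 = \frac{3881}{5} \approx 776.2$)
$\sqrt{m{\left(Z,19 \right)} + y} = \sqrt{25 \cdot 19 + \frac{3881}{5}} = \sqrt{475 + \frac{3881}{5}} = \sqrt{\frac{6256}{5}} = \frac{4 \sqrt{1955}}{5}$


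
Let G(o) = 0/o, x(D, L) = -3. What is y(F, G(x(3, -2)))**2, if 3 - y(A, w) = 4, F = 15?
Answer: 1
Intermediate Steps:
G(o) = 0
y(A, w) = -1 (y(A, w) = 3 - 1*4 = 3 - 4 = -1)
y(F, G(x(3, -2)))**2 = (-1)**2 = 1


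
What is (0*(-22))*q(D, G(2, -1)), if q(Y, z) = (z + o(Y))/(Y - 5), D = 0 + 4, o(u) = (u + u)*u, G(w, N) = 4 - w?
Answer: 0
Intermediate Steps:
o(u) = 2*u² (o(u) = (2*u)*u = 2*u²)
D = 4
q(Y, z) = (z + 2*Y²)/(-5 + Y) (q(Y, z) = (z + 2*Y²)/(Y - 5) = (z + 2*Y²)/(-5 + Y))
(0*(-22))*q(D, G(2, -1)) = (0*(-22))*(((4 - 1*2) + 2*4²)/(-5 + 4)) = 0*(((4 - 2) + 2*16)/(-1)) = 0*(-(2 + 32)) = 0*(-1*34) = 0*(-34) = 0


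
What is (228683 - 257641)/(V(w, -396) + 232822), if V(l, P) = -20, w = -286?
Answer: -14479/116401 ≈ -0.12439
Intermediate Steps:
(228683 - 257641)/(V(w, -396) + 232822) = (228683 - 257641)/(-20 + 232822) = -28958/232802 = -28958*1/232802 = -14479/116401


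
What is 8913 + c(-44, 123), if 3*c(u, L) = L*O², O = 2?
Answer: 9077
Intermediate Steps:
c(u, L) = 4*L/3 (c(u, L) = (L*2²)/3 = (L*4)/3 = (4*L)/3 = 4*L/3)
8913 + c(-44, 123) = 8913 + (4/3)*123 = 8913 + 164 = 9077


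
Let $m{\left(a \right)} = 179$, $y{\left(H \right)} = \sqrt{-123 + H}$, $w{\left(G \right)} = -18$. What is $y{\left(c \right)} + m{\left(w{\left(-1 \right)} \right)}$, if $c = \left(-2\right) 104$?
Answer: $179 + i \sqrt{331} \approx 179.0 + 18.193 i$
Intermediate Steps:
$c = -208$
$y{\left(c \right)} + m{\left(w{\left(-1 \right)} \right)} = \sqrt{-123 - 208} + 179 = \sqrt{-331} + 179 = i \sqrt{331} + 179 = 179 + i \sqrt{331}$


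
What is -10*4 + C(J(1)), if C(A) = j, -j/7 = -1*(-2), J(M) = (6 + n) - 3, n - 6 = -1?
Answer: -54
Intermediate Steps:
n = 5 (n = 6 - 1 = 5)
J(M) = 8 (J(M) = (6 + 5) - 3 = 11 - 3 = 8)
j = -14 (j = -(-7)*(-2) = -7*2 = -14)
C(A) = -14
-10*4 + C(J(1)) = -10*4 - 14 = -40 - 14 = -54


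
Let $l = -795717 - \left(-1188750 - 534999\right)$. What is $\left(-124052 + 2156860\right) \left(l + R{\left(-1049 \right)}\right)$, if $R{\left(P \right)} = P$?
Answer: $1884378458264$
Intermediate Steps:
$l = 928032$ ($l = -795717 - \left(-1188750 - 534999\right) = -795717 - -1723749 = -795717 + 1723749 = 928032$)
$\left(-124052 + 2156860\right) \left(l + R{\left(-1049 \right)}\right) = \left(-124052 + 2156860\right) \left(928032 - 1049\right) = 2032808 \cdot 926983 = 1884378458264$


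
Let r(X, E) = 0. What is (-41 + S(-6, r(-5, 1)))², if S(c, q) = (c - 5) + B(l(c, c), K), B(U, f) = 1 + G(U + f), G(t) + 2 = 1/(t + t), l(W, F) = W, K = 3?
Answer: 101761/36 ≈ 2826.7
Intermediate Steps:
G(t) = -2 + 1/(2*t) (G(t) = -2 + 1/(t + t) = -2 + 1/(2*t))
B(U, f) = -1 + 1/(2*(U + f)) (B(U, f) = 1 + (-2 + 1/(2*(U + f))) = -1 + 1/(2*(U + f)))
S(c, q) = -5 + c + (-5/2 - c)/(3 + c) (S(c, q) = (c - 5) + (½ - c - 1*3)/(c + 3) = (-5 + c) + (½ - c - 3)/(3 + c) = (-5 + c) + (-5/2 - c)/(3 + c) = -5 + c + (-5/2 - c)/(3 + c))
(-41 + S(-6, r(-5, 1)))² = (-41 + (½ + (-6 - 6)*(3 - 6))/(3 - 6))² = (-41 + (½ - 12*(-3))/(-3))² = (-41 - (½ + 36)/3)² = (-41 - ⅓*73/2)² = (-41 - 73/6)² = (-319/6)² = 101761/36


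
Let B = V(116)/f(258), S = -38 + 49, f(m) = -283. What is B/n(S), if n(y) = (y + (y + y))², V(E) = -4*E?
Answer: 464/308187 ≈ 0.0015056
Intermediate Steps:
S = 11
B = 464/283 (B = -4*116/(-283) = -464*(-1/283) = 464/283 ≈ 1.6396)
n(y) = 9*y² (n(y) = (y + 2*y)² = (3*y)² = 9*y²)
B/n(S) = 464/(283*((9*11²))) = 464/(283*((9*121))) = (464/283)/1089 = (464/283)*(1/1089) = 464/308187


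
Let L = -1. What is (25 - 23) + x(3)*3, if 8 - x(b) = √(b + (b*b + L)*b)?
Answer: 26 - 9*√3 ≈ 10.412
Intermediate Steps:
x(b) = 8 - √(b + b*(-1 + b²)) (x(b) = 8 - √(b + (b*b - 1)*b) = 8 - √(b + (b² - 1)*b) = 8 - √(b + (-1 + b²)*b) = 8 - √(b + b*(-1 + b²)))
(25 - 23) + x(3)*3 = (25 - 23) + (8 - √(3³))*3 = 2 + (8 - √27)*3 = 2 + (8 - 3*√3)*3 = 2 + (24 - 9*√3) = 26 - 9*√3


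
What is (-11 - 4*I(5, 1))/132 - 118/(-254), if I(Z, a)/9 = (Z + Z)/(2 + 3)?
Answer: -2753/16764 ≈ -0.16422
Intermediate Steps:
I(Z, a) = 18*Z/5 (I(Z, a) = 9*((Z + Z)/(2 + 3)) = 9*((2*Z)/5) = 9*((2*Z)*(⅕)) = 9*(2*Z/5) = 18*Z/5)
(-11 - 4*I(5, 1))/132 - 118/(-254) = (-11 - 72*5/5)/132 - 118/(-254) = (-11 - 4*18)*(1/132) - 118*(-1/254) = (-11 - 72)*(1/132) + 59/127 = -83*1/132 + 59/127 = -83/132 + 59/127 = -2753/16764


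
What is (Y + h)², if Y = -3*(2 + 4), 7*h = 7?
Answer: 289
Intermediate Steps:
h = 1 (h = (⅐)*7 = 1)
Y = -18 (Y = -3*6 = -18)
(Y + h)² = (-18 + 1)² = (-17)² = 289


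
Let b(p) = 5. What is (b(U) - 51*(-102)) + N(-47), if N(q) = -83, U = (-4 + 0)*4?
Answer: 5124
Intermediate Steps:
U = -16 (U = -4*4 = -16)
(b(U) - 51*(-102)) + N(-47) = (5 - 51*(-102)) - 83 = (5 + 5202) - 83 = 5207 - 83 = 5124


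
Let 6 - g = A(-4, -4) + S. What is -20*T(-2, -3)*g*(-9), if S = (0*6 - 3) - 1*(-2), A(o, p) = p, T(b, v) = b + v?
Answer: -9900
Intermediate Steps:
S = -1 (S = (0 - 3) + 2 = -3 + 2 = -1)
g = 11 (g = 6 - (-4 - 1) = 6 - 1*(-5) = 6 + 5 = 11)
-20*T(-2, -3)*g*(-9) = -20*(-2 - 3)*11*(-9) = -(-100)*11*(-9) = -20*(-55)*(-9) = 1100*(-9) = -9900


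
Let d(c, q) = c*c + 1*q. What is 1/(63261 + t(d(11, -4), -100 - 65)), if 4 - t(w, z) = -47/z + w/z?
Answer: 33/2087759 ≈ 1.5806e-5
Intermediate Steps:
d(c, q) = q + c² (d(c, q) = c² + q = q + c²)
t(w, z) = 4 + 47/z - w/z (t(w, z) = 4 - (-47/z + w/z) = 4 + (47/z - w/z) = 4 + 47/z - w/z)
1/(63261 + t(d(11, -4), -100 - 65)) = 1/(63261 + (47 - (-4 + 11²) + 4*(-100 - 65))/(-100 - 65)) = 1/(63261 + (47 - (-4 + 121) + 4*(-165))/(-165)) = 1/(63261 - (47 - 1*117 - 660)/165) = 1/(63261 - (47 - 117 - 660)/165) = 1/(63261 - 1/165*(-730)) = 1/(63261 + 146/33) = 1/(2087759/33) = 33/2087759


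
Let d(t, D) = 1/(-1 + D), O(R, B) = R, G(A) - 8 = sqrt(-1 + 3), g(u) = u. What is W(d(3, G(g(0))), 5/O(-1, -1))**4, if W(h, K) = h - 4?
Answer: 1073676257/4879681 + 23720412*sqrt(2)/4879681 ≈ 226.90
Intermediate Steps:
G(A) = 8 + sqrt(2) (G(A) = 8 + sqrt(-1 + 3) = 8 + sqrt(2))
W(h, K) = -4 + h
W(d(3, G(g(0))), 5/O(-1, -1))**4 = (-4 + 1/(-1 + (8 + sqrt(2))))**4 = (-4 + 1/(7 + sqrt(2)))**4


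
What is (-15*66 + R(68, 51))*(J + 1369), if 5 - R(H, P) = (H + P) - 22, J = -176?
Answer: -1290826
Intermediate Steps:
R(H, P) = 27 - H - P (R(H, P) = 5 - ((H + P) - 22) = 5 - (-22 + H + P) = 5 + (22 - H - P) = 27 - H - P)
(-15*66 + R(68, 51))*(J + 1369) = (-15*66 + (27 - 1*68 - 1*51))*(-176 + 1369) = (-990 + (27 - 68 - 51))*1193 = (-990 - 92)*1193 = -1082*1193 = -1290826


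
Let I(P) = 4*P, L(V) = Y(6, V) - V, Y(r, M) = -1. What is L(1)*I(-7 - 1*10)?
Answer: 136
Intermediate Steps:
L(V) = -1 - V
L(1)*I(-7 - 1*10) = (-1 - 1*1)*(4*(-7 - 1*10)) = (-1 - 1)*(4*(-7 - 10)) = -8*(-17) = -2*(-68) = 136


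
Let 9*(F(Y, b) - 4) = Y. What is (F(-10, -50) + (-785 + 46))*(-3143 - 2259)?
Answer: 35788250/9 ≈ 3.9765e+6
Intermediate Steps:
F(Y, b) = 4 + Y/9
(F(-10, -50) + (-785 + 46))*(-3143 - 2259) = ((4 + (1/9)*(-10)) + (-785 + 46))*(-3143 - 2259) = ((4 - 10/9) - 739)*(-5402) = (26/9 - 739)*(-5402) = -6625/9*(-5402) = 35788250/9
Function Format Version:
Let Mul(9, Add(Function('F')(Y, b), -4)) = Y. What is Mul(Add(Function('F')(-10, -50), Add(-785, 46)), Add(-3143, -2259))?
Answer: Rational(35788250, 9) ≈ 3.9765e+6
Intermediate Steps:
Function('F')(Y, b) = Add(4, Mul(Rational(1, 9), Y))
Mul(Add(Function('F')(-10, -50), Add(-785, 46)), Add(-3143, -2259)) = Mul(Add(Add(4, Mul(Rational(1, 9), -10)), Add(-785, 46)), Add(-3143, -2259)) = Mul(Add(Add(4, Rational(-10, 9)), -739), -5402) = Mul(Add(Rational(26, 9), -739), -5402) = Mul(Rational(-6625, 9), -5402) = Rational(35788250, 9)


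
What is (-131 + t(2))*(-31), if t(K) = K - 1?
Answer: 4030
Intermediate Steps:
t(K) = -1 + K
(-131 + t(2))*(-31) = (-131 + (-1 + 2))*(-31) = (-131 + 1)*(-31) = -130*(-31) = 4030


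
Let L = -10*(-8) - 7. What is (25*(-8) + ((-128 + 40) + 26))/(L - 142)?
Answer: 262/69 ≈ 3.7971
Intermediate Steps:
L = 73 (L = 80 - 7 = 73)
(25*(-8) + ((-128 + 40) + 26))/(L - 142) = (25*(-8) + ((-128 + 40) + 26))/(73 - 142) = (-200 + (-88 + 26))/(-69) = (-200 - 62)*(-1/69) = -262*(-1/69) = 262/69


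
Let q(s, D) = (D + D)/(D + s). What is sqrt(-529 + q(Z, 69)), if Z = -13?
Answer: I*sqrt(103201)/14 ≈ 22.946*I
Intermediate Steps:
q(s, D) = 2*D/(D + s) (q(s, D) = (2*D)/(D + s) = 2*D/(D + s))
sqrt(-529 + q(Z, 69)) = sqrt(-529 + 2*69/(69 - 13)) = sqrt(-529 + 2*69/56) = sqrt(-529 + 2*69*(1/56)) = sqrt(-529 + 69/28) = sqrt(-14743/28) = I*sqrt(103201)/14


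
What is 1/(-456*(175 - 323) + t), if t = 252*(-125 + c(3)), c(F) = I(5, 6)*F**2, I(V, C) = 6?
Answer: 1/49596 ≈ 2.0163e-5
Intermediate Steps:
c(F) = 6*F**2
t = -17892 (t = 252*(-125 + 6*3**2) = 252*(-125 + 6*9) = 252*(-125 + 54) = 252*(-71) = -17892)
1/(-456*(175 - 323) + t) = 1/(-456*(175 - 323) - 17892) = 1/(-456*(-148) - 17892) = 1/(67488 - 17892) = 1/49596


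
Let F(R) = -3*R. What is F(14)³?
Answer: -74088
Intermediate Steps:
F(14)³ = (-3*14)³ = (-42)³ = -74088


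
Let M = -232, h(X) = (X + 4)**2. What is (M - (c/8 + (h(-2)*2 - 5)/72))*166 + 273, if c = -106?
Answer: -432557/12 ≈ -36046.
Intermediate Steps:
h(X) = (4 + X)**2
(M - (c/8 + (h(-2)*2 - 5)/72))*166 + 273 = (-232 - (-106/8 + ((4 - 2)**2*2 - 5)/72))*166 + 273 = (-232 - (-106*1/8 + (2**2*2 - 5)*(1/72)))*166 + 273 = (-232 - (-53/4 + (4*2 - 5)*(1/72)))*166 + 273 = (-232 - (-53/4 + (8 - 5)*(1/72)))*166 + 273 = (-232 - (-53/4 + 3*(1/72)))*166 + 273 = (-232 - (-53/4 + 1/24))*166 + 273 = (-232 - 1*(-317/24))*166 + 273 = (-232 + 317/24)*166 + 273 = -5251/24*166 + 273 = -435833/12 + 273 = -432557/12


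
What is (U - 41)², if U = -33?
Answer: 5476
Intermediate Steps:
(U - 41)² = (-33 - 41)² = (-74)² = 5476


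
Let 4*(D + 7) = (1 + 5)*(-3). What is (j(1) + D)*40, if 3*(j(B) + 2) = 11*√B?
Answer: -1180/3 ≈ -393.33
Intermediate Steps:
D = -23/2 (D = -7 + ((1 + 5)*(-3))/4 = -7 + (6*(-3))/4 = -7 + (¼)*(-18) = -7 - 9/2 = -23/2 ≈ -11.500)
j(B) = -2 + 11*√B/3 (j(B) = -2 + (11*√B)/3 = -2 + 11*√B/3)
(j(1) + D)*40 = ((-2 + 11*√1/3) - 23/2)*40 = ((-2 + (11/3)*1) - 23/2)*40 = ((-2 + 11/3) - 23/2)*40 = (5/3 - 23/2)*40 = -59/6*40 = -1180/3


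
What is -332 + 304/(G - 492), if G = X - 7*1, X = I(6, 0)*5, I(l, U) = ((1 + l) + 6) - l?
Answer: -9647/29 ≈ -332.66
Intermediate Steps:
I(l, U) = 7 (I(l, U) = (7 + l) - l = 7)
X = 35 (X = 7*5 = 35)
G = 28 (G = 35 - 7*1 = 35 - 7 = 28)
-332 + 304/(G - 492) = -332 + 304/(28 - 492) = -332 + 304/(-464) = -332 - 1/464*304 = -332 - 19/29 = -9647/29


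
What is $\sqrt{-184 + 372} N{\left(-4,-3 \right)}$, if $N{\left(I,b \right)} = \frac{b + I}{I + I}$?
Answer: $\frac{7 \sqrt{47}}{4} \approx 11.997$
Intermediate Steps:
$N{\left(I,b \right)} = \frac{I + b}{2 I}$
$\sqrt{-184 + 372} N{\left(-4,-3 \right)} = \sqrt{-184 + 372} \frac{-4 - 3}{2 \left(-4\right)} = \sqrt{188} \cdot \frac{1}{2} \left(- \frac{1}{4}\right) \left(-7\right) = 2 \sqrt{47} \cdot \frac{7}{8} = \frac{7 \sqrt{47}}{4}$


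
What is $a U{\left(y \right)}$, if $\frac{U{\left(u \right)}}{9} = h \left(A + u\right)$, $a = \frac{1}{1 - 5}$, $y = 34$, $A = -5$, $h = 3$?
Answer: $- \frac{783}{4} \approx -195.75$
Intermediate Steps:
$a = - \frac{1}{4}$ ($a = \frac{1}{-4} = - \frac{1}{4} \approx -0.25$)
$U{\left(u \right)} = -135 + 27 u$ ($U{\left(u \right)} = 9 \cdot 3 \left(-5 + u\right) = 9 \left(-15 + 3 u\right) = -135 + 27 u$)
$a U{\left(y \right)} = - \frac{-135 + 27 \cdot 34}{4} = - \frac{-135 + 918}{4} = \left(- \frac{1}{4}\right) 783 = - \frac{783}{4}$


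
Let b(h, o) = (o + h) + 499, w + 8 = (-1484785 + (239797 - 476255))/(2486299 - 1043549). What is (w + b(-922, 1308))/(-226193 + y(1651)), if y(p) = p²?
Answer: 1263570507/3606309442000 ≈ 0.00035038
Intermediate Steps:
w = -13263243/1442750 (w = -8 + (-1484785 + (239797 - 476255))/(2486299 - 1043549) = -8 + (-1484785 - 236458)/1442750 = -8 - 1721243*1/1442750 = -8 - 1721243/1442750 = -13263243/1442750 ≈ -9.1930)
b(h, o) = 499 + h + o (b(h, o) = (h + o) + 499 = 499 + h + o)
(w + b(-922, 1308))/(-226193 + y(1651)) = (-13263243/1442750 + (499 - 922 + 1308))/(-226193 + 1651²) = (-13263243/1442750 + 885)/(-226193 + 2725801) = (1263570507/1442750)/2499608 = (1263570507/1442750)*(1/2499608) = 1263570507/3606309442000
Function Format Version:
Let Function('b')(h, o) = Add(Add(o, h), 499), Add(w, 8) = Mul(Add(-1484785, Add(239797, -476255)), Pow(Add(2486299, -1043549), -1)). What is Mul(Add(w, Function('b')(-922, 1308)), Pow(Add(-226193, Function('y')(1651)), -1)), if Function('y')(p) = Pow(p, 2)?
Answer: Rational(1263570507, 3606309442000) ≈ 0.00035038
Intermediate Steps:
w = Rational(-13263243, 1442750) (w = Add(-8, Mul(Add(-1484785, Add(239797, -476255)), Pow(Add(2486299, -1043549), -1))) = Add(-8, Mul(Add(-1484785, -236458), Pow(1442750, -1))) = Add(-8, Mul(-1721243, Rational(1, 1442750))) = Add(-8, Rational(-1721243, 1442750)) = Rational(-13263243, 1442750) ≈ -9.1930)
Function('b')(h, o) = Add(499, h, o) (Function('b')(h, o) = Add(Add(h, o), 499) = Add(499, h, o))
Mul(Add(w, Function('b')(-922, 1308)), Pow(Add(-226193, Function('y')(1651)), -1)) = Mul(Add(Rational(-13263243, 1442750), Add(499, -922, 1308)), Pow(Add(-226193, Pow(1651, 2)), -1)) = Mul(Add(Rational(-13263243, 1442750), 885), Pow(Add(-226193, 2725801), -1)) = Mul(Rational(1263570507, 1442750), Pow(2499608, -1)) = Mul(Rational(1263570507, 1442750), Rational(1, 2499608)) = Rational(1263570507, 3606309442000)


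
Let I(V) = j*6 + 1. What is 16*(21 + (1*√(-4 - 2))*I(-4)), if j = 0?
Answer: 336 + 16*I*√6 ≈ 336.0 + 39.192*I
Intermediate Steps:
I(V) = 1 (I(V) = 0*6 + 1 = 0 + 1 = 1)
16*(21 + (1*√(-4 - 2))*I(-4)) = 16*(21 + (1*√(-4 - 2))*1) = 16*(21 + (1*√(-6))*1) = 16*(21 + (1*(I*√6))*1) = 16*(21 + (I*√6)*1) = 16*(21 + I*√6) = 336 + 16*I*√6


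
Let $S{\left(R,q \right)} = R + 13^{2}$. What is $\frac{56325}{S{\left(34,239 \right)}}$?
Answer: $\frac{56325}{203} \approx 277.46$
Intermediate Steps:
$S{\left(R,q \right)} = 169 + R$ ($S{\left(R,q \right)} = R + 169 = 169 + R$)
$\frac{56325}{S{\left(34,239 \right)}} = \frac{56325}{169 + 34} = \frac{56325}{203}$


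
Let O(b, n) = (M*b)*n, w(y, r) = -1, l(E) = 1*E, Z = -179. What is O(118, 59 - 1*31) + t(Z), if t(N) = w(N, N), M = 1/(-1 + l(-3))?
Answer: -827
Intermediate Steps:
l(E) = E
M = -¼ (M = 1/(-1 - 3) = 1/(-4) = -¼ ≈ -0.25000)
t(N) = -1
O(b, n) = -b*n/4 (O(b, n) = (-b/4)*n = -b*n/4)
O(118, 59 - 1*31) + t(Z) = -¼*118*(59 - 1*31) - 1 = -¼*118*(59 - 31) - 1 = -¼*118*28 - 1 = -826 - 1 = -827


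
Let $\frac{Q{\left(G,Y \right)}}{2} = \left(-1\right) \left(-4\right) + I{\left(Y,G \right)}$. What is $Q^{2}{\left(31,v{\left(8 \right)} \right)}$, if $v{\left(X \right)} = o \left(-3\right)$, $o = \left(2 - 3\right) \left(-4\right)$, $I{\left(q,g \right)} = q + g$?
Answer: $2116$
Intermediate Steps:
$I{\left(q,g \right)} = g + q$
$o = 4$ ($o = \left(-1\right) \left(-4\right) = 4$)
$v{\left(X \right)} = -12$ ($v{\left(X \right)} = 4 \left(-3\right) = -12$)
$Q{\left(G,Y \right)} = 8 + 2 G + 2 Y$ ($Q{\left(G,Y \right)} = 2 \left(\left(-1\right) \left(-4\right) + \left(G + Y\right)\right) = 2 \left(4 + \left(G + Y\right)\right) = 2 \left(4 + G + Y\right) = 8 + 2 G + 2 Y$)
$Q^{2}{\left(31,v{\left(8 \right)} \right)} = \left(8 + 2 \cdot 31 + 2 \left(-12\right)\right)^{2} = \left(8 + 62 - 24\right)^{2} = 46^{2} = 2116$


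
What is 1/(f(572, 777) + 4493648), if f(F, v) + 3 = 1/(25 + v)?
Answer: 802/3603903291 ≈ 2.2254e-7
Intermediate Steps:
f(F, v) = -3 + 1/(25 + v)
1/(f(572, 777) + 4493648) = 1/((-74 - 3*777)/(25 + 777) + 4493648) = 1/((-74 - 2331)/802 + 4493648) = 1/((1/802)*(-2405) + 4493648) = 1/(-2405/802 + 4493648) = 1/(3603903291/802) = 802/3603903291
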